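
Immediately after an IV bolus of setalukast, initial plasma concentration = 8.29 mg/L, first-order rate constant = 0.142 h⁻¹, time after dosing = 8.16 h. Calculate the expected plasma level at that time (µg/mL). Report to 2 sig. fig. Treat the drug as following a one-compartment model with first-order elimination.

2.6 µg/mL

C = C₀ · e^(−k·t) = 8.290 × e^(−0.1420 × 8.16)
  = 8.290 × 0.3139 = 2.602 mg/L
(2.602 mg/L = 2.602 µg/mL)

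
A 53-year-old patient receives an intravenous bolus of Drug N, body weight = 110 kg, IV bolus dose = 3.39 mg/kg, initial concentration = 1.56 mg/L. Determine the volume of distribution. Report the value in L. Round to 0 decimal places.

239 L

Dose = 3.39 × 110 = 372.9 mg
Vd = Dose / C₀ = 372.9 / 1.56 = 239.0 L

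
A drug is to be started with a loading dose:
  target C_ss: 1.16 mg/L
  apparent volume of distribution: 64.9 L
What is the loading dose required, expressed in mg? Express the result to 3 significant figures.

LD = Css × Vd = 1.16 × 64.9 = 75.28 mg

75.3 mg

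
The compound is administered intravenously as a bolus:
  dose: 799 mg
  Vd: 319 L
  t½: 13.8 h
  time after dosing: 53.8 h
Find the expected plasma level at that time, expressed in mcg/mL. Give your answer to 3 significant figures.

C₀ = Dose / Vd = 799.0 / 319 = 2.505 mg/L
k = ln2 / t½ = 0.693147 / 13.8 = 0.05023 h⁻¹
C = C₀ · e^(−k·t) = 2.505 × e^(−0.05023 × 53.8)
  = 2.505 × 0.06705 = 0.1680 mg/L
(0.1680 mg/L = 0.1680 mcg/mL)

0.168 mcg/mL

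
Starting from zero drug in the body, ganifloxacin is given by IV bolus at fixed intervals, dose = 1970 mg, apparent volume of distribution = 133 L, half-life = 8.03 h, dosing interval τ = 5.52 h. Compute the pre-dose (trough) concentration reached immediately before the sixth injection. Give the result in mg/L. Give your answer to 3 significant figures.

C₀ per dose = Dose / Vd = 1970 / 133 = 14.81 mg/L
k = ln2 / t½ = 0.693147 / 8.03 = 0.08632 h⁻¹
Fraction remaining after one interval: r = e^(−kτ) = e^(−0.08632 × 5.52) = 0.6210
Before dose 6, 5 doses have been given (aged 1τ, 2τ, 3τ, 4τ, 5τ).
C_trough = C₀ × (r + r² + … + r^5) = C₀ × r(1−r^5)/(1−r)
        = 14.81 × 0.6210 × (1 − 0.09235) / (1 − 0.6210) = 22.03 mg/L

22.0 mg/L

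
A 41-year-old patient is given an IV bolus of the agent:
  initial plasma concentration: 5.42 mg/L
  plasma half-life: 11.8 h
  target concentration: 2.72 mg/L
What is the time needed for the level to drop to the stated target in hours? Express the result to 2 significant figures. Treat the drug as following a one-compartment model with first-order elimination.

12 h

k = ln2 / t½ = 0.693147 / 11.8 = 0.05874 h⁻¹
t = ln(C₀ / C) / k = ln(5.420 / 2.72) / 0.05874
  = ln(1.993) / 0.05874 = 0.6896 / 0.05874 = 11.74 h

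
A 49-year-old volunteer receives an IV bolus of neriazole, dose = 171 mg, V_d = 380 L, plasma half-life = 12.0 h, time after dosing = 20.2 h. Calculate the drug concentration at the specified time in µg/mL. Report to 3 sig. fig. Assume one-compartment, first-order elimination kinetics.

0.140 µg/mL

C₀ = Dose / Vd = 171.0 / 380 = 0.4500 mg/L
k = ln2 / t½ = 0.693147 / 12.0 = 0.05776 h⁻¹
C = C₀ · e^(−k·t) = 0.4500 × e^(−0.05776 × 20.2)
  = 0.4500 × 0.3114 = 0.1401 mg/L
(0.1401 mg/L = 0.1401 µg/mL)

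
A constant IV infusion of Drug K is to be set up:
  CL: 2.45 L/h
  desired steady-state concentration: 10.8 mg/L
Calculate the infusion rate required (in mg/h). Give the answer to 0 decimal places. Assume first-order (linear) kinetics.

At steady state, infusion rate R₀ = Css × CL = 10.8 × 2.450 = 26.46 mg/h

26 mg/h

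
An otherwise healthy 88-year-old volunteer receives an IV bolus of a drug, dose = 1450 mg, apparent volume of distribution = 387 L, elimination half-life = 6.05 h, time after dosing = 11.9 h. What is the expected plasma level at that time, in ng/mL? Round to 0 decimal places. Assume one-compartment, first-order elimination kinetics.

958 ng/mL

C₀ = Dose / Vd = 1450 / 387 = 3.747 mg/L
k = ln2 / t½ = 0.693147 / 6.05 = 0.1146 h⁻¹
C = C₀ · e^(−k·t) = 3.747 × e^(−0.1146 × 11.9)
  = 3.747 × 0.2557 = 0.9581 mg/L
Convert: 0.9581 mg/L × 1000 = 958.1 ng/mL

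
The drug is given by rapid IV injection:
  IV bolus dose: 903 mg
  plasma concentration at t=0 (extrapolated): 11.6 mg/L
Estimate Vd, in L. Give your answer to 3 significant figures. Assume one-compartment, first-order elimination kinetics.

Vd = Dose / C₀ = 903.0 / 11.6 = 77.84 L

77.8 L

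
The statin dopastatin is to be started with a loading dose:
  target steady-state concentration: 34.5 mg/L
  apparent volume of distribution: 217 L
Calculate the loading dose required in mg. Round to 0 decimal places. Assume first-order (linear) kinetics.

7487 mg

LD = Css × Vd = 34.5 × 217 = 7487 mg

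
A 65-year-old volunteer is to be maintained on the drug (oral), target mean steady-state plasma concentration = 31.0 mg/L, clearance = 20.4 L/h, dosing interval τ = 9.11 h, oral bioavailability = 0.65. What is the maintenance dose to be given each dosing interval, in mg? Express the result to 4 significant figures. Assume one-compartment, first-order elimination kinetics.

8863 mg

At steady state, F × (Dose/τ) = Css × CL.
Dose = Css × CL × τ / F = 31.0 × 20.40 × 9.11 / 0.65 = 8863 mg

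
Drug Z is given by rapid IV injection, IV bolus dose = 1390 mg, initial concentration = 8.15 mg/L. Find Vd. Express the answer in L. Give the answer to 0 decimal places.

171 L

Vd = Dose / C₀ = 1390 / 8.15 = 170.6 L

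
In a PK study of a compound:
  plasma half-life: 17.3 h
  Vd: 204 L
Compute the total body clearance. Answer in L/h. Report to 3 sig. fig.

k = ln2 / t½ = 0.693147 / 17.3 = 0.04007 h⁻¹
CL = k × Vd = 0.04007 × 204 = 8.174 L/h

8.17 L/h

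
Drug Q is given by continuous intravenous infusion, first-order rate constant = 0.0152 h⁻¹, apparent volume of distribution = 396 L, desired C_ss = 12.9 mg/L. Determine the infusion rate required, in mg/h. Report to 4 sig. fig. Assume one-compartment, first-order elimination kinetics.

77.65 mg/h

CL = k × Vd = 0.01520 × 396 = 6.019 L/h
At steady state, infusion rate R₀ = Css × CL = 12.9 × 6.019 = 77.65 mg/h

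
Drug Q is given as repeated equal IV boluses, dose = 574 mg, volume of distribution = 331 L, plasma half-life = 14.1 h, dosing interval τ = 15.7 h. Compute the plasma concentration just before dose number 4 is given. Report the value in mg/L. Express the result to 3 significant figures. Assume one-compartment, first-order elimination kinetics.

C₀ per dose = Dose / Vd = 574 / 331 = 1.734 mg/L
k = ln2 / t½ = 0.693147 / 14.1 = 0.04916 h⁻¹
Fraction remaining after one interval: r = e^(−kτ) = e^(−0.04916 × 15.7) = 0.4622
Before dose 4, 3 doses have been given (aged 1τ, 2τ, 3τ).
C_trough = C₀ × (r + r² + … + r^3) = C₀ × r(1−r^3)/(1−r)
        = 1.734 × 0.4622 × (1 − 0.09874) / (1 − 0.4622) = 1.343 mg/L

1.34 mg/L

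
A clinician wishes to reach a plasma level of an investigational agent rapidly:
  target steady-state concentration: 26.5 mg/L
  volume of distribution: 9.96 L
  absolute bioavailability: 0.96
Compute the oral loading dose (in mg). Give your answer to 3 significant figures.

275 mg

LD = Css × Vd / F = 26.5 × 9.96 / 0.96 = 274.9 mg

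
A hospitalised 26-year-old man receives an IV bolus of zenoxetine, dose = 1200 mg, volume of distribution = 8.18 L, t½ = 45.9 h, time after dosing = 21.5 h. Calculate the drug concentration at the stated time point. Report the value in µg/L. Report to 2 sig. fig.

C₀ = Dose / Vd = 1200 / 8.18 = 146.7 mg/L
k = ln2 / t½ = 0.693147 / 45.9 = 0.01510 h⁻¹
C = C₀ · e^(−k·t) = 146.7 × e^(−0.01510 × 21.5)
  = 146.7 × 0.7228 = 106.0 mg/L
Convert: 106.0 mg/L × 1000 = 106000 µg/L

110000 µg/L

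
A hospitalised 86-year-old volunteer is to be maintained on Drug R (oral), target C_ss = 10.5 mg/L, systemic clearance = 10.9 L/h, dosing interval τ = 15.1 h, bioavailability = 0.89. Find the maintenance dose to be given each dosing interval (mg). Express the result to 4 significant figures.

At steady state, F × (Dose/τ) = Css × CL.
Dose = Css × CL × τ / F = 10.5 × 10.90 × 15.1 / 0.89 = 1942 mg

1942 mg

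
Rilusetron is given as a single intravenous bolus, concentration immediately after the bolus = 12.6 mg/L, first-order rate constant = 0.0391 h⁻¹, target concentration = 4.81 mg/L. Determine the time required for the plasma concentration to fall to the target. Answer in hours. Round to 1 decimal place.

24.6 h

t = ln(C₀ / C) / k = ln(12.60 / 4.81) / 0.03910
  = ln(2.620) / 0.03910 = 0.9632 / 0.03910 = 24.63 h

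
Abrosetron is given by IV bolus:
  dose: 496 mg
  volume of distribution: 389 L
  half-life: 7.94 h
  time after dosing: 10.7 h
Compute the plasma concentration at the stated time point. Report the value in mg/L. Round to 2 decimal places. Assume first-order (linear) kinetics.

C₀ = Dose / Vd = 496.0 / 389 = 1.275 mg/L
k = ln2 / t½ = 0.693147 / 7.94 = 0.08730 h⁻¹
C = C₀ · e^(−k·t) = 1.275 × e^(−0.08730 × 10.7)
  = 1.275 × 0.3929 = 0.5009 mg/L

0.50 mg/L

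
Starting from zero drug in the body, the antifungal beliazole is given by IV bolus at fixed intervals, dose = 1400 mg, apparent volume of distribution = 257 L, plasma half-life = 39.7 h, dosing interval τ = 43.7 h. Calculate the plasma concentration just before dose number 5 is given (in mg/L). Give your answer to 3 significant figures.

C₀ per dose = Dose / Vd = 1400 / 257 = 5.447 mg/L
k = ln2 / t½ = 0.693147 / 39.7 = 0.01746 h⁻¹
Fraction remaining after one interval: r = e^(−kτ) = e^(−0.01746 × 43.7) = 0.4663
Before dose 5, 4 doses have been given (aged 1τ, 2τ, 3τ, 4τ).
C_trough = C₀ × (r + r² + … + r^4) = C₀ × r(1−r^4)/(1−r)
        = 5.447 × 0.4663 × (1 − 0.04728) / (1 − 0.4663) = 4.534 mg/L

4.53 mg/L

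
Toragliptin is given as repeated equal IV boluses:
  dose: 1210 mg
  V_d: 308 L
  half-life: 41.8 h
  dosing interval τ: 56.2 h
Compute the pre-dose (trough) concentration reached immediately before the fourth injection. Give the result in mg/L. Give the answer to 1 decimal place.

C₀ per dose = Dose / Vd = 1210 / 308 = 3.929 mg/L
k = ln2 / t½ = 0.693147 / 41.8 = 0.01658 h⁻¹
Fraction remaining after one interval: r = e^(−kτ) = e^(−0.01658 × 56.2) = 0.3938
Before dose 4, 3 doses have been given (aged 1τ, 2τ, 3τ).
C_trough = C₀ × (r + r² + … + r^3) = C₀ × r(1−r^3)/(1−r)
        = 3.929 × 0.3938 × (1 − 0.06107) / (1 − 0.3938) = 2.396 mg/L

2.4 mg/L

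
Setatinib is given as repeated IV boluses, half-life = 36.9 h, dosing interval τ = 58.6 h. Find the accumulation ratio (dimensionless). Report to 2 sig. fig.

1.5

k = ln2 / t½ = 0.693147 / 36.9 = 0.01878 h⁻¹
e^(−kτ) = e^(−0.01878 × 58.6) = 0.3327
Accumulation ratio R = 1 / (1 − e^(−kτ)) = 1 / (1 − 0.3327) = 1.499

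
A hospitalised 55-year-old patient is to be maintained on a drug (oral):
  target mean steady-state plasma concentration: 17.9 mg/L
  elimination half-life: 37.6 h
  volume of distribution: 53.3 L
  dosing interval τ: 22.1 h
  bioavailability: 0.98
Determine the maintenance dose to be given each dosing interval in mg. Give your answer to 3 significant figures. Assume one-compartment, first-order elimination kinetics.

397 mg

k = ln2 / t½ = 0.693147 / 37.6 = 0.01843 h⁻¹
CL = k × Vd = 0.01843 × 53.3 = 0.9823 L/h
At steady state, F × (Dose/τ) = Css × CL.
Dose = Css × CL × τ / F = 17.9 × 0.9823 × 22.1 / 0.98 = 396.5 mg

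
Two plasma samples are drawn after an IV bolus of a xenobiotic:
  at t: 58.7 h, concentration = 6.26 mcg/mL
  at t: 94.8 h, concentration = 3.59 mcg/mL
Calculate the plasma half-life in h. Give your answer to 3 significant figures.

k = ln(C₁/C₂) / (t₂ − t₁) = ln(6.26/3.59) / (94.8 − 58.7)
  = 0.5560 / 36.10 = 0.01540 h⁻¹
t½ = ln2 / k = 0.693147 / 0.01540 = 45.01 h

45.0 h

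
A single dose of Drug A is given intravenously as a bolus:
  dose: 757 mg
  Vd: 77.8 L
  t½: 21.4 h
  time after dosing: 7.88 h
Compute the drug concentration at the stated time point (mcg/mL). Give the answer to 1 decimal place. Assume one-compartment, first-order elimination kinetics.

C₀ = Dose / Vd = 757.0 / 77.8 = 9.730 mg/L
k = ln2 / t½ = 0.693147 / 21.4 = 0.03239 h⁻¹
C = C₀ · e^(−k·t) = 9.730 × e^(−0.03239 × 7.88)
  = 9.730 × 0.7747 = 7.538 mg/L
(7.538 mg/L = 7.538 mcg/mL)

7.5 mcg/mL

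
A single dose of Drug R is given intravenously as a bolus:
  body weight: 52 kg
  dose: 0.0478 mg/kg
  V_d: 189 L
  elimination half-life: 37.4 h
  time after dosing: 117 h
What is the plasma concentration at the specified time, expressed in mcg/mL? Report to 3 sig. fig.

0.00150 mcg/mL

Total dose = 0.0478 × 52 = 2.486 mg
C₀ = Dose / Vd = 2.486 / 189 = 0.01315 mg/L
k = ln2 / t½ = 0.693147 / 37.4 = 0.01853 h⁻¹
C = C₀ · e^(−k·t) = 0.01315 × e^(−0.01853 × 117)
  = 0.01315 × 0.1144 = 0.001504 mg/L
(0.001504 mg/L = 0.001504 mcg/mL)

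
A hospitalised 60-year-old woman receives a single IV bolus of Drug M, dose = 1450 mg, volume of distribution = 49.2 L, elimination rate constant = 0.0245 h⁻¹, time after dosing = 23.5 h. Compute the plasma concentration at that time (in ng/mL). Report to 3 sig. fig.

C₀ = Dose / Vd = 1450 / 49.2 = 29.47 mg/L
C = C₀ · e^(−k·t) = 29.47 × e^(−0.02450 × 23.5)
  = 29.47 × 0.5623 = 16.57 mg/L
Convert: 16.57 mg/L × 1000 = 16570 ng/mL

16600 ng/mL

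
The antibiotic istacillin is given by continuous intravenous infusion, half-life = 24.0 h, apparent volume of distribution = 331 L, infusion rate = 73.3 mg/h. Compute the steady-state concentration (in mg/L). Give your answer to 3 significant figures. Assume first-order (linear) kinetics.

k = ln2 / t½ = 0.693147 / 24.0 = 0.02888 h⁻¹
CL = k × Vd = 0.02888 × 331 = 9.559 L/h
At steady state Css = R₀ / CL = 73.3 / 9.559 = 7.668 mg/L

7.67 mg/L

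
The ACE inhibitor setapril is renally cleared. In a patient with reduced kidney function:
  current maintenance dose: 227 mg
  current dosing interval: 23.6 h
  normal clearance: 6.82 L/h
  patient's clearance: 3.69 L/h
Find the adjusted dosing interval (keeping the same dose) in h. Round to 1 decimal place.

43.6 h

To keep the same average steady-state level, dosing rate must scale with clearance.
CL ratio = 3.69 / 6.82 = 0.5411
New interval (same dose) = 23.6 / 0.5411 = 43.61 h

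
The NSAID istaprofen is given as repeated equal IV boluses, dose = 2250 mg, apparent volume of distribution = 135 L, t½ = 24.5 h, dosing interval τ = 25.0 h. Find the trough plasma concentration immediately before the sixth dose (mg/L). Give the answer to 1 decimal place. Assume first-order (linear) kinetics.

15.7 mg/L

C₀ per dose = Dose / Vd = 2250 / 135 = 16.67 mg/L
k = ln2 / t½ = 0.693147 / 24.5 = 0.02829 h⁻¹
Fraction remaining after one interval: r = e^(−kτ) = e^(−0.02829 × 25.0) = 0.4930
Before dose 6, 5 doses have been given (aged 1τ, 2τ, 3τ, 4τ, 5τ).
C_trough = C₀ × (r + r² + … + r^5) = C₀ × r(1−r^5)/(1−r)
        = 16.67 × 0.4930 × (1 − 0.02912) / (1 − 0.4930) = 15.74 mg/L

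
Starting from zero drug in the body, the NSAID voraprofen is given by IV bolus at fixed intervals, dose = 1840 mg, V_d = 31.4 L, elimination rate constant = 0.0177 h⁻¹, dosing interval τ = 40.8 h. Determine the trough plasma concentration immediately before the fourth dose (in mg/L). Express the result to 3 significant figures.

C₀ per dose = Dose / Vd = 1840 / 31.4 = 58.60 mg/L
Fraction remaining after one interval: r = e^(−kτ) = e^(−0.01770 × 40.8) = 0.4857
Before dose 4, 3 doses have been given (aged 1τ, 2τ, 3τ).
C_trough = C₀ × (r + r² + … + r^3) = C₀ × r(1−r^3)/(1−r)
        = 58.60 × 0.4857 × (1 − 0.1146) / (1 − 0.4857) = 49.00 mg/L

49.0 mg/L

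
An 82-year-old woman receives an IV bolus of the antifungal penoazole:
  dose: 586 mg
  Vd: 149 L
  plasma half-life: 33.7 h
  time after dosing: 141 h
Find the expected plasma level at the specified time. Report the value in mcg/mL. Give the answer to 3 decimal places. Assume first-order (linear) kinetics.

0.216 mcg/mL

C₀ = Dose / Vd = 586.0 / 149 = 3.933 mg/L
k = ln2 / t½ = 0.693147 / 33.7 = 0.02057 h⁻¹
C = C₀ · e^(−k·t) = 3.933 × e^(−0.02057 × 141)
  = 3.933 × 0.05500 = 0.2163 mg/L
(0.2163 mg/L = 0.2163 mcg/mL)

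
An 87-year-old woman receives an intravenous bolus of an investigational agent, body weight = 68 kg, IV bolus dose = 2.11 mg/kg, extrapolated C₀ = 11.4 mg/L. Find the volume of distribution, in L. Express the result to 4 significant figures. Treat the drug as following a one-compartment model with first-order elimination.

12.59 L

Dose = 2.11 × 68 = 143.5 mg
Vd = Dose / C₀ = 143.5 / 11.4 = 12.59 L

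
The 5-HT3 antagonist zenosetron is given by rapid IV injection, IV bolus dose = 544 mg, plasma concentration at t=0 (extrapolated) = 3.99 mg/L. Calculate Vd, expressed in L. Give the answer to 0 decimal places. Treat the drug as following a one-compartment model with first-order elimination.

Vd = Dose / C₀ = 544.0 / 3.99 = 136.3 L

136 L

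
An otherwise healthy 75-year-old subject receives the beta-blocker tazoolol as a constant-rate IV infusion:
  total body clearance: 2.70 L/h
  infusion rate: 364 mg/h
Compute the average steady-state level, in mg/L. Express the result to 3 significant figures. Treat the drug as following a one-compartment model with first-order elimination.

At steady state Css = R₀ / CL = 364 / 2.700 = 134.8 mg/L

135 mg/L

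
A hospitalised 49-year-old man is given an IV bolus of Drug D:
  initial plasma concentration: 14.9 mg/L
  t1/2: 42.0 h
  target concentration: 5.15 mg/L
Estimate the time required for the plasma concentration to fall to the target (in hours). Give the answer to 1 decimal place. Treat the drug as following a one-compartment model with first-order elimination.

64.4 h

k = ln2 / t½ = 0.693147 / 42.0 = 0.01650 h⁻¹
t = ln(C₀ / C) / k = ln(14.90 / 5.15) / 0.01650
  = ln(2.893) / 0.01650 = 1.062 / 0.01650 = 64.36 h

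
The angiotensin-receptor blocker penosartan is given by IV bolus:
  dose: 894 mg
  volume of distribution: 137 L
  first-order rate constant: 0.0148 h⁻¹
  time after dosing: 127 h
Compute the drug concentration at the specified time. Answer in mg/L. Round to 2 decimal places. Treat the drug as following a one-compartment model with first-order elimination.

C₀ = Dose / Vd = 894.0 / 137 = 6.526 mg/L
C = C₀ · e^(−k·t) = 6.526 × e^(−0.01480 × 127)
  = 6.526 × 0.1527 = 0.9965 mg/L

1.00 mg/L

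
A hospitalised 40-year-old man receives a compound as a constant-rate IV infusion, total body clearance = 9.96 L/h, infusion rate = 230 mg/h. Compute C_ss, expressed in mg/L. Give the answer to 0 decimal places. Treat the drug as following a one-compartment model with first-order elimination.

23 mg/L

At steady state Css = R₀ / CL = 230 / 9.960 = 23.09 mg/L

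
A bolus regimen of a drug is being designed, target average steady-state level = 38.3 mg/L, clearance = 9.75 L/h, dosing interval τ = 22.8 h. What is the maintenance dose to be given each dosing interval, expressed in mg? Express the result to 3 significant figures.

At steady state, Dose/τ = Css × CL.
Dose = Css × CL × τ = 38.3 × 9.750 × 22.8 = 8514 mg

8510 mg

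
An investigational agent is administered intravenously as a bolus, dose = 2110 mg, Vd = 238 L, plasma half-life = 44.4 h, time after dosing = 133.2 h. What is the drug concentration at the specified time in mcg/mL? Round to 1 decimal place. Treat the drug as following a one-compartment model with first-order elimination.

1.1 mcg/mL

C₀ = Dose / Vd = 2110 / 238 = 8.866 mg/L
k = ln2 / t½ = 0.693147 / 44.4 = 0.01561 h⁻¹
t / t½ = 133.2 / 44.4 = 3 half-lives
C = C₀ × (1/2)^3 = 8.866 × 0.1250 = 1.108 mg/L
(1.108 mg/L = 1.108 mcg/mL)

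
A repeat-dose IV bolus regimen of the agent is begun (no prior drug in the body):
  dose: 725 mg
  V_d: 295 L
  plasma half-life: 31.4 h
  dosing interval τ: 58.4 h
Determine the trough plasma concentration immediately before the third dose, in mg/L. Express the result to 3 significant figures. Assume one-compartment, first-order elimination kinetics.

C₀ per dose = Dose / Vd = 725 / 295 = 2.458 mg/L
k = ln2 / t½ = 0.693147 / 31.4 = 0.02207 h⁻¹
Fraction remaining after one interval: r = e^(−kτ) = e^(−0.02207 × 58.4) = 0.2756
Before dose 3, 2 doses have been given (aged 1τ, 2τ).
C_trough = C₀ × (r + r²) = 2.458 × (0.2756 + 0.07596) = 0.8641 mg/L

0.864 mg/L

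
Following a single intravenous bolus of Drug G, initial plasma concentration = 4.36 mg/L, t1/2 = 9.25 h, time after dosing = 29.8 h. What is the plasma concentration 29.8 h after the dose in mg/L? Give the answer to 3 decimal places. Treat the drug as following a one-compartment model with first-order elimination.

0.467 mg/L

k = ln2 / t½ = 0.693147 / 9.25 = 0.07493 h⁻¹
C = C₀ · e^(−k·t) = 4.360 × e^(−0.07493 × 29.8)
  = 4.360 × 0.1072 = 0.4674 mg/L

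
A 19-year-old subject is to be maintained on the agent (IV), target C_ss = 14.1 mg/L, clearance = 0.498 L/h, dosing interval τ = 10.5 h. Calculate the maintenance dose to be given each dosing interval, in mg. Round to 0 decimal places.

At steady state, Dose/τ = Css × CL.
Dose = Css × CL × τ = 14.1 × 0.4980 × 10.5 = 73.73 mg

74 mg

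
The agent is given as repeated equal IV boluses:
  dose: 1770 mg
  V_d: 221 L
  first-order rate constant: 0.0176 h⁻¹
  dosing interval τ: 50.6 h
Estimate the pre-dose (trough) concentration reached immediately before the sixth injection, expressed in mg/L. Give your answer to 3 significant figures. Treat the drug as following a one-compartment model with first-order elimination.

C₀ per dose = Dose / Vd = 1770 / 221 = 8.009 mg/L
Fraction remaining after one interval: r = e^(−kτ) = e^(−0.01760 × 50.6) = 0.4104
Before dose 6, 5 doses have been given (aged 1τ, 2τ, 3τ, 4τ, 5τ).
C_trough = C₀ × (r + r² + … + r^5) = C₀ × r(1−r^5)/(1−r)
        = 8.009 × 0.4104 × (1 − 0.01164) / (1 − 0.4104) = 5.510 mg/L

5.51 mg/L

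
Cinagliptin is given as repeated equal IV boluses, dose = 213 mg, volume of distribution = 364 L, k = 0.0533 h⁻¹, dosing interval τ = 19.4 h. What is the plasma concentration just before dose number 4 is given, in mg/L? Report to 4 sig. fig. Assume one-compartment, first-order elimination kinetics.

0.3084 mg/L

C₀ per dose = Dose / Vd = 213 / 364 = 0.5852 mg/L
Fraction remaining after one interval: r = e^(−kτ) = e^(−0.05330 × 19.4) = 0.3556
Before dose 4, 3 doses have been given (aged 1τ, 2τ, 3τ).
C_trough = C₀ × (r + r² + … + r^3) = C₀ × r(1−r^3)/(1−r)
        = 0.5852 × 0.3556 × (1 − 0.04497) / (1 − 0.3556) = 0.3084 mg/L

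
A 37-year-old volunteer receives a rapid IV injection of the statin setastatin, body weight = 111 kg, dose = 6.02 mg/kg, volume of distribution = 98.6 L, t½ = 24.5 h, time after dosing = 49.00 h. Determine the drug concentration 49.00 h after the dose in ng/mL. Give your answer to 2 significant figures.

1700 ng/mL

Total dose = 6.02 × 111 = 668.2 mg
C₀ = Dose / Vd = 668.2 / 98.6 = 6.777 mg/L
k = ln2 / t½ = 0.693147 / 24.5 = 0.02829 h⁻¹
t / t½ = 49.00 / 24.5 = 2 half-lives
C = C₀ × (1/2)^2 = 6.777 × 0.2500 = 1.694 mg/L
Convert: 1.694 mg/L × 1000 = 1694 ng/mL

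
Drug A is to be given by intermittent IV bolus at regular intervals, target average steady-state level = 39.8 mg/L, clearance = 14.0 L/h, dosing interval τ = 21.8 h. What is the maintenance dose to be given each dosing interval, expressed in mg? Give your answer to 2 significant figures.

12000 mg

At steady state, Dose/τ = Css × CL.
Dose = Css × CL × τ = 39.8 × 14.00 × 21.8 = 12150 mg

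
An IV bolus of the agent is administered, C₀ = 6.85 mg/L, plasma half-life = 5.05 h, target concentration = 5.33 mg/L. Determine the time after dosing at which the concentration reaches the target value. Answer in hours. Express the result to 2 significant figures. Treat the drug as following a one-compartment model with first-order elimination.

1.8 h

k = ln2 / t½ = 0.693147 / 5.05 = 0.1373 h⁻¹
t = ln(C₀ / C) / k = ln(6.850 / 5.33) / 0.1373
  = ln(1.285) / 0.1373 = 0.2508 / 0.1373 = 1.827 h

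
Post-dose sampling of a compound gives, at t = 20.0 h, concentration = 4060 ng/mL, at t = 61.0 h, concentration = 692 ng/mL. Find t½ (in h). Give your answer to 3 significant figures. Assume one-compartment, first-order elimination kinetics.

16.1 h

k = ln(C₁/C₂) / (t₂ − t₁) = ln(4060/692) / (61.0 − 20.0)
  = 1.769 / 41.00 = 0.04315 h⁻¹
t½ = ln2 / k = 0.693147 / 0.04315 = 16.06 h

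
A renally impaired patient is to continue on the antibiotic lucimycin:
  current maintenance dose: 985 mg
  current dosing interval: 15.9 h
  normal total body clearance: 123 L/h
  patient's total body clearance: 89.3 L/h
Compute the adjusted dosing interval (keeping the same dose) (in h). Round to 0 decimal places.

22 h

To keep the same average steady-state level, dosing rate must scale with clearance.
CL ratio = 89.3 / 123 = 0.7260
New interval (same dose) = 15.9 / 0.7260 = 21.90 h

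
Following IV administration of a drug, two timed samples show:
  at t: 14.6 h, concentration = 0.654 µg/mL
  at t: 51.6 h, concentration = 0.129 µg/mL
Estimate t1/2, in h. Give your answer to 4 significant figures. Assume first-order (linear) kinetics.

15.80 h

k = ln(C₁/C₂) / (t₂ − t₁) = ln(0.654/0.129) / (51.6 − 14.6)
  = 1.623 / 37.00 = 0.04386 h⁻¹
t½ = ln2 / k = 0.693147 / 0.04386 = 15.80 h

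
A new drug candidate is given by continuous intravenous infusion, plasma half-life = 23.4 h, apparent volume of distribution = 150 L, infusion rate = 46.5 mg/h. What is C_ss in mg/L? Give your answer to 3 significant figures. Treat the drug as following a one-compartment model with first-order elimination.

k = ln2 / t½ = 0.693147 / 23.4 = 0.02962 h⁻¹
CL = k × Vd = 0.02962 × 150 = 4.443 L/h
At steady state Css = R₀ / CL = 46.5 / 4.443 = 10.47 mg/L

10.5 mg/L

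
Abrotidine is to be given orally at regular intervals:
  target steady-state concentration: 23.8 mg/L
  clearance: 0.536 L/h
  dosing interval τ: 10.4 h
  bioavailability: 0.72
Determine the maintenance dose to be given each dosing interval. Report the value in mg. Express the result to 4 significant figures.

184.3 mg

At steady state, F × (Dose/τ) = Css × CL.
Dose = Css × CL × τ / F = 23.8 × 0.5360 × 10.4 / 0.72 = 184.3 mg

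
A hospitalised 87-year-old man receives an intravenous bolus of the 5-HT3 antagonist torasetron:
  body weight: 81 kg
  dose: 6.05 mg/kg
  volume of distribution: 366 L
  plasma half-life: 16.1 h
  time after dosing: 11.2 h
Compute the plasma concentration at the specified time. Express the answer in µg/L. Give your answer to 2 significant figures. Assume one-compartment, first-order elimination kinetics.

830 µg/L

Total dose = 6.05 × 81 = 490.1 mg
C₀ = Dose / Vd = 490.1 / 366 = 1.339 mg/L
k = ln2 / t½ = 0.693147 / 16.1 = 0.04305 h⁻¹
C = C₀ · e^(−k·t) = 1.339 × e^(−0.04305 × 11.2)
  = 1.339 × 0.6174 = 0.8267 mg/L
Convert: 0.8267 mg/L × 1000 = 826.7 µg/L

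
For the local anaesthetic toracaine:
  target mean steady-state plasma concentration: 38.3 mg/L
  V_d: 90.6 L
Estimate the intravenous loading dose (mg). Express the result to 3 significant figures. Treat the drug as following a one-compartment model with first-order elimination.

3470 mg

LD = Css × Vd = 38.3 × 90.6 = 3470 mg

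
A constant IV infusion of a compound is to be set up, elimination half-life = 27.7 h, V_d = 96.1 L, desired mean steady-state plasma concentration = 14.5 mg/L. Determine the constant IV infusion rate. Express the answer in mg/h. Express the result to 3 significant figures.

k = ln2 / t½ = 0.693147 / 27.7 = 0.02502 h⁻¹
CL = k × Vd = 0.02502 × 96.1 = 2.404 L/h
At steady state, infusion rate R₀ = Css × CL = 14.5 × 2.404 = 34.86 mg/h

34.9 mg/h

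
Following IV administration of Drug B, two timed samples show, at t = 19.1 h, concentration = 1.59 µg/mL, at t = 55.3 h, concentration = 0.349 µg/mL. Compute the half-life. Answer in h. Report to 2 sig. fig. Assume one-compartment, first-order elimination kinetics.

k = ln(C₁/C₂) / (t₂ − t₁) = ln(1.59/0.349) / (55.3 − 19.1)
  = 1.516 / 36.20 = 0.04188 h⁻¹
t½ = ln2 / k = 0.693147 / 0.04188 = 16.55 h

17 h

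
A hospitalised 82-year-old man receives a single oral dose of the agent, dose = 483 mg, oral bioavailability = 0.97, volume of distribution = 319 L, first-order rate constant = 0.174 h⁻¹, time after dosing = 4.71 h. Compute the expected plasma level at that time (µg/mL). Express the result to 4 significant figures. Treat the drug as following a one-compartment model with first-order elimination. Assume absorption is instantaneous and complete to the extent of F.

0.6472 µg/mL

Amount reaching circulation = F × Dose = 0.97 × 483.0 = 468.5 mg
C₀ = F·Dose / Vd = 468.5 / 319 = 1.469 mg/L
C = C₀ · e^(−k·t) = 1.469 × e^(−0.1740 × 4.71)
  = 1.469 × 0.4406 = 0.6472 mg/L
(0.6472 mg/L = 0.6472 µg/mL)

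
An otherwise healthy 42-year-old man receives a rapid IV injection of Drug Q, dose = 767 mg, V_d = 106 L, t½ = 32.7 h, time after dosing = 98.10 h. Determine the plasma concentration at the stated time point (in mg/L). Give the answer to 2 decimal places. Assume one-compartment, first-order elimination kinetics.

0.90 mg/L

C₀ = Dose / Vd = 767.0 / 106 = 7.236 mg/L
k = ln2 / t½ = 0.693147 / 32.7 = 0.02120 h⁻¹
t / t½ = 98.10 / 32.7 = 3 half-lives
C = C₀ × (1/2)^3 = 7.236 × 0.1250 = 0.9045 mg/L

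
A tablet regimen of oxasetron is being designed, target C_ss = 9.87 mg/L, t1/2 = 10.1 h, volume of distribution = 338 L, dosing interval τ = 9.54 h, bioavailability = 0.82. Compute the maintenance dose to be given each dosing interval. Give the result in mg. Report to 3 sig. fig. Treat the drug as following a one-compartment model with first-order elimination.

k = ln2 / t½ = 0.693147 / 10.1 = 0.06863 h⁻¹
CL = k × Vd = 0.06863 × 338 = 23.20 L/h
At steady state, F × (Dose/τ) = Css × CL.
Dose = Css × CL × τ / F = 9.87 × 23.20 × 9.54 / 0.82 = 2664 mg

2660 mg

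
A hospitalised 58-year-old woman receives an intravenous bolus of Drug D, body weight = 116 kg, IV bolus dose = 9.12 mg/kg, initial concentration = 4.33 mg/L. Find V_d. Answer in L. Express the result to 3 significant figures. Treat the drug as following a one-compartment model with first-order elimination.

Dose = 9.12 × 116 = 1058 mg
Vd = Dose / C₀ = 1058 / 4.33 = 244.3 L

244 L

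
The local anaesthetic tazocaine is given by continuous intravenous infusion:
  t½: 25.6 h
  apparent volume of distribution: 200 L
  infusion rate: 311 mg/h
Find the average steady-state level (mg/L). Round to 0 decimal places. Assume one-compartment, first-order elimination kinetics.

k = ln2 / t½ = 0.693147 / 25.6 = 0.02708 h⁻¹
CL = k × Vd = 0.02708 × 200 = 5.416 L/h
At steady state Css = R₀ / CL = 311 / 5.416 = 57.42 mg/L

57 mg/L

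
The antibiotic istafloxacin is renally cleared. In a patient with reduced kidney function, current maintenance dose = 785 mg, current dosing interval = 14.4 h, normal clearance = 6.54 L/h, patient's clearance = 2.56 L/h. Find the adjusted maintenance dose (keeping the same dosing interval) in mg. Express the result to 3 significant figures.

307 mg

To keep the same average steady-state level, dosing rate must scale with clearance.
CL ratio = 2.56 / 6.54 = 0.3914
New dose (same interval) = 785 × 0.3914 = 307.2 mg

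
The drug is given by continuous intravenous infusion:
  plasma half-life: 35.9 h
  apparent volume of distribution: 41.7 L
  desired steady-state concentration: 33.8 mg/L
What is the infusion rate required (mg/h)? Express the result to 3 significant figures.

k = ln2 / t½ = 0.693147 / 35.9 = 0.01931 h⁻¹
CL = k × Vd = 0.01931 × 41.7 = 0.8052 L/h
At steady state, infusion rate R₀ = Css × CL = 33.8 × 0.8052 = 27.22 mg/h

27.2 mg/h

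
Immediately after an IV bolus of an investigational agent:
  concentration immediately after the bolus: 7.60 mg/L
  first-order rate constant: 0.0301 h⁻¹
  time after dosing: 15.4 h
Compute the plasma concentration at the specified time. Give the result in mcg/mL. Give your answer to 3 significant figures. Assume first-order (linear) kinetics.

4.78 mcg/mL

C = C₀ · e^(−k·t) = 7.600 × e^(−0.03010 × 15.4)
  = 7.600 × 0.6291 = 4.781 mg/L
(4.781 mg/L = 4.781 mcg/mL)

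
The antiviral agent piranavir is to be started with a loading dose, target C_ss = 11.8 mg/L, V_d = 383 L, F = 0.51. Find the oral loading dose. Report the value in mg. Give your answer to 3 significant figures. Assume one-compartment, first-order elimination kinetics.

8860 mg

LD = Css × Vd / F = 11.8 × 383 / 0.51 = 8862 mg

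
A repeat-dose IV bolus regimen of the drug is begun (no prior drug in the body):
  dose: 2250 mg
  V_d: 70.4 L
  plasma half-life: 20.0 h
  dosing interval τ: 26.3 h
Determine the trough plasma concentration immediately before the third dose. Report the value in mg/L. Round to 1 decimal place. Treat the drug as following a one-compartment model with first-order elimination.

C₀ per dose = Dose / Vd = 2250 / 70.4 = 31.96 mg/L
k = ln2 / t½ = 0.693147 / 20.0 = 0.03466 h⁻¹
Fraction remaining after one interval: r = e^(−kτ) = e^(−0.03466 × 26.3) = 0.4019
Before dose 3, 2 doses have been given (aged 1τ, 2τ).
C_trough = C₀ × (r + r²) = 31.96 × (0.4019 + 0.1615) = 18.01 mg/L

18.0 mg/L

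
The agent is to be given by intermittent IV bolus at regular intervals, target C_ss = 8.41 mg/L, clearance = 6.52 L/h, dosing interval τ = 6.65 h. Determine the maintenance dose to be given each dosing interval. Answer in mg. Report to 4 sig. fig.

364.6 mg

At steady state, Dose/τ = Css × CL.
Dose = Css × CL × τ = 8.41 × 6.520 × 6.65 = 364.6 mg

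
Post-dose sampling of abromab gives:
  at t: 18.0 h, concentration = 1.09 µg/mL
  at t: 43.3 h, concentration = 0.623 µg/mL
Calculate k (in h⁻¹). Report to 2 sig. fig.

0.022 h⁻¹

k = ln(C₁/C₂) / (t₂ − t₁) = ln(1.09/0.623) / (43.3 − 18.0)
  = 0.5594 / 25.30 = 0.02211 h⁻¹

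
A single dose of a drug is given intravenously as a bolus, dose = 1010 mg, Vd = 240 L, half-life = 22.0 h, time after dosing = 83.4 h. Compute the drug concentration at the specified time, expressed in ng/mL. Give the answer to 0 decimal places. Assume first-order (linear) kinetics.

304 ng/mL

C₀ = Dose / Vd = 1010 / 240 = 4.208 mg/L
k = ln2 / t½ = 0.693147 / 22.0 = 0.03151 h⁻¹
C = C₀ · e^(−k·t) = 4.208 × e^(−0.03151 × 83.4)
  = 4.208 × 0.07223 = 0.3039 mg/L
Convert: 0.3039 mg/L × 1000 = 303.9 ng/mL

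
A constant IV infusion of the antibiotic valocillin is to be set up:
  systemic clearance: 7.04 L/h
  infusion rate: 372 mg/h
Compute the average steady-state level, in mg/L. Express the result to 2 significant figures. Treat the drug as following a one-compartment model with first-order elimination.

At steady state Css = R₀ / CL = 372 / 7.040 = 52.84 mg/L

53 mg/L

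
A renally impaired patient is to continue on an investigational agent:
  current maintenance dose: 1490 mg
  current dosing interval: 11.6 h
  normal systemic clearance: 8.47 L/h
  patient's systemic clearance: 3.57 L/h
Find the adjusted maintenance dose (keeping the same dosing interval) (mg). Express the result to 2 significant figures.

630 mg

To keep the same average steady-state level, dosing rate must scale with clearance.
CL ratio = 3.57 / 8.47 = 0.4215
New dose (same interval) = 1490 × 0.4215 = 628.0 mg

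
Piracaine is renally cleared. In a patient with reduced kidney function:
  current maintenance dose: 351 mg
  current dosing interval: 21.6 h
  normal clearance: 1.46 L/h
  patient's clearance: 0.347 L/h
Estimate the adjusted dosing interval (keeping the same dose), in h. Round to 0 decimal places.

91 h

To keep the same average steady-state level, dosing rate must scale with clearance.
CL ratio = 0.347 / 1.46 = 0.2377
New interval (same dose) = 21.6 / 0.2377 = 90.87 h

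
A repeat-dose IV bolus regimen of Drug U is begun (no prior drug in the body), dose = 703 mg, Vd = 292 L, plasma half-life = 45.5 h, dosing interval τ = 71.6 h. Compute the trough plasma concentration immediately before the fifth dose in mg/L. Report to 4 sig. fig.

C₀ per dose = Dose / Vd = 703 / 292 = 2.408 mg/L
k = ln2 / t½ = 0.693147 / 45.5 = 0.01523 h⁻¹
Fraction remaining after one interval: r = e^(−kτ) = e^(−0.01523 × 71.6) = 0.3361
Before dose 5, 4 doses have been given (aged 1τ, 2τ, 3τ, 4τ).
C_trough = C₀ × (r + r² + … + r^4) = C₀ × r(1−r^4)/(1−r)
        = 2.408 × 0.3361 × (1 − 0.01276) / (1 − 0.3361) = 1.203 mg/L

1.203 mg/L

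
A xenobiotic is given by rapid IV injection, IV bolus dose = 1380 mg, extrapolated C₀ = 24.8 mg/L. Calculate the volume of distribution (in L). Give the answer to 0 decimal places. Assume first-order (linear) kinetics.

Vd = Dose / C₀ = 1380 / 24.8 = 55.65 L

56 L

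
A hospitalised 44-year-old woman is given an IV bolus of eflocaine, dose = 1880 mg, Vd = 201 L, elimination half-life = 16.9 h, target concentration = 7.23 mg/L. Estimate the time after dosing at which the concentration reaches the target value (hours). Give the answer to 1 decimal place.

6.3 h

C₀ = Dose / Vd = 1880 / 201 = 9.353 mg/L
k = ln2 / t½ = 0.693147 / 16.9 = 0.04101 h⁻¹
t = ln(C₀ / C) / k = ln(9.353 / 7.23) / 0.04101
  = ln(1.294) / 0.04101 = 0.2577 / 0.04101 = 6.284 h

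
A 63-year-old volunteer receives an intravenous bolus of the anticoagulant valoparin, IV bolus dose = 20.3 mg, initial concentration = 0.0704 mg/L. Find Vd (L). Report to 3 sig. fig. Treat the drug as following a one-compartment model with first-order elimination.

Vd = Dose / C₀ = 20.30 / 0.0704 = 288.4 L

288 L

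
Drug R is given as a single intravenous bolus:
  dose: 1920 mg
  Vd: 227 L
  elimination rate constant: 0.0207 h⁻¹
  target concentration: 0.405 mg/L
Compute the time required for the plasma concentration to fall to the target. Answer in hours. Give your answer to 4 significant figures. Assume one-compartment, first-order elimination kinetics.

C₀ = Dose / Vd = 1920 / 227 = 8.458 mg/L
t = ln(C₀ / C) / k = ln(8.458 / 0.405) / 0.02070
  = ln(20.88) / 0.02070 = 3.039 / 0.02070 = 146.8 h

146.8 h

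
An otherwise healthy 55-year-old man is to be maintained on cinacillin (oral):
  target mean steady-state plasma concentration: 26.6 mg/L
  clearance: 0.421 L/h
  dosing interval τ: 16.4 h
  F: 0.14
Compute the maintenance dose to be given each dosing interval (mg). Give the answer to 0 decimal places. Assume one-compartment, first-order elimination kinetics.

1312 mg

At steady state, F × (Dose/τ) = Css × CL.
Dose = Css × CL × τ / F = 26.6 × 0.4210 × 16.4 / 0.14 = 1312 mg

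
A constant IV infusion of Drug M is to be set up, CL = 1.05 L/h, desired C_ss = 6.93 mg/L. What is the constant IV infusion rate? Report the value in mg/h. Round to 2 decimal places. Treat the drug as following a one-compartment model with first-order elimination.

7.28 mg/h

At steady state, infusion rate R₀ = Css × CL = 6.93 × 1.050 = 7.277 mg/h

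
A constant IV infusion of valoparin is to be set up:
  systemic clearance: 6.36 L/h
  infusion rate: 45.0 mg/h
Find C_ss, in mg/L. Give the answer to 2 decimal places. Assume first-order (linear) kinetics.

At steady state Css = R₀ / CL = 45.0 / 6.360 = 7.075 mg/L

7.08 mg/L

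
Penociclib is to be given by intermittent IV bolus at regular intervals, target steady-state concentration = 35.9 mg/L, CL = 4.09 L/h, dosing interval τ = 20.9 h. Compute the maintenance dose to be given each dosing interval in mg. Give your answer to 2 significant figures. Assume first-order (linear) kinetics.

3100 mg

At steady state, Dose/τ = Css × CL.
Dose = Css × CL × τ = 35.9 × 4.090 × 20.9 = 3069 mg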